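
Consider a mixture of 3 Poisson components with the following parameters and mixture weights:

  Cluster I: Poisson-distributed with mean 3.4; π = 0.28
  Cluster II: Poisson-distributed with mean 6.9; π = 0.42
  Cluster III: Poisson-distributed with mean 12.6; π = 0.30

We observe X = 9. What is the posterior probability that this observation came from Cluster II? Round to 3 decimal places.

0.634

The responsibility of component k is P(Z=k) f_k(x) divided by Σ_j P(Z=j) f_j(x).
Poisson probabilities:
  f_I = e^(−3.4)·3.4^9/9! = 0.00558401
  f_II = e^(−6.9)·6.9^9/9! = 0.0984571
  f_III = e^(−12.6)·12.6^9/9! = 0.0743809
Unnormalised posteriors:
  P(Z=I)·f_I = 0.28 × 0.00558401 = 0.00156352
  P(Z=II)·f_II = 0.42 × 0.0984571 = 0.041352
  P(Z=III)·f_III = 0.30 × 0.0743809 = 0.0223143
Marginal: 0.00156352 + 0.041352 + 0.0223143 = 0.0652298
P(Cluster II | data) ≈ 0.634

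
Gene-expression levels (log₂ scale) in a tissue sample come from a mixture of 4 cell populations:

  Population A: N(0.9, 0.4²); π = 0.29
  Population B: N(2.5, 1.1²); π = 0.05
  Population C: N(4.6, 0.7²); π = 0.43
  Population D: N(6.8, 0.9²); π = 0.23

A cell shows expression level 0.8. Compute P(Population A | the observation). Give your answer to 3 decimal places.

0.981

Apply Bayes' rule: the posterior for each component is proportional to its prior times its likelihood at x.
Normal densities:
  p_A = (1/(0.4·√(2π)))·exp(−(0.8−0.9)²/(2·0.4²)) = 0.997356·exp(-0.03125) = 0.96667
  p_B = (1/(1.1·√(2π)))·exp(−(0.8−2.5)²/(2·1.1²)) = 0.362675·exp(-1.19421) = 0.109869
  p_C = (1/(0.7·√(2π)))·exp(−(0.8−4.6)²/(2·0.7²)) = 0.569918·exp(-14.73469) = 2.27309e-07
  p_D = (1/(0.9·√(2π)))·exp(−(0.8−6.8)²/(2·0.9²)) = 0.443269·exp(-22.22222) = 9.901e-11
Multiply by the mixture weights:
  π_A·p_A = 0.29 × 0.96667 = 0.280334
  π_B·p_B = 0.05 × 0.109869 = 0.00549347
  π_C·p_C = 0.43 × 2.27309e-07 = 9.77427e-08
  π_D·p_D = 0.23 × 9.901e-11 = 2.27723e-11
Denominator: 0.280334 + 0.00549347 + 9.77427e-08 + 2.27723e-11 = 0.285828
P(Population A | the observation) = 0.280334 / 0.285828 ≈ 0.981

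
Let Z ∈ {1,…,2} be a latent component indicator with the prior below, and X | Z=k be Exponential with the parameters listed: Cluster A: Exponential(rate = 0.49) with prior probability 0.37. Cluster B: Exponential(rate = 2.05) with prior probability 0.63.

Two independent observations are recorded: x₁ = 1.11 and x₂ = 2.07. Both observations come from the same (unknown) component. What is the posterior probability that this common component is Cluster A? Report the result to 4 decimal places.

By Bayes' theorem, P(k | x) = π_k f_k(x) / Σ_j π_j f_j(x).
Since both observations come from the same component, the likelihood for component k is f_k(x₁)·f_k(x₂).
  f_A = [0.49·e^(−0.49·1.11) = 0.49·e^(−0.5439) = 0.284435] × [0.177702] = 0.0505446
  f_B = [2.05·e^(−2.05·1.11) = 2.05·e^(−2.2755) = 0.210628] × [0.0294324] = 0.00619929
Multiply by the mixture weights:
  π_A·f_A = 0.37 × 0.0505446 = 0.0187015
  π_B·f_B = 0.63 × 0.00619929 = 0.00390555
Marginal: 0.0187015 + 0.00390555 = 0.022607
P(Cluster A | data) ≈ 0.8272

0.8272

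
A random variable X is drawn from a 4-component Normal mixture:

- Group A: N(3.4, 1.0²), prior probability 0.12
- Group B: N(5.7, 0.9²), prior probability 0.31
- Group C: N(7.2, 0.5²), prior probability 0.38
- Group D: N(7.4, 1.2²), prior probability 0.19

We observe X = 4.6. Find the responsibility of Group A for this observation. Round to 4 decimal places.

0.2517

Posterior ∝ prior × likelihood, so P(k | x) ∝ π_k f_k(x); normalise over all components.
Normal densities:
  p_A = 0.194186
  p_B = 0.210033
  p_C = 1.07221e-06
  p_D = 0.0218516
Unnormalised posteriors:
  π_A·p_A = 0.12 × 0.194186 = 0.0233023
  π_B·p_B = 0.31 × 0.210033 = 0.0651102
  π_C·p_C = 0.38 × 1.07221e-06 = 4.07439e-07
  π_D·p_D = 0.19 × 0.0218516 = 0.0041518
Denominator: 0.0233023 + 0.0651102 + 4.07439e-07 + 0.0041518 = 0.0925647
Responsibility of Group A: 0.0233023 / 0.0925647 ≈ 0.2517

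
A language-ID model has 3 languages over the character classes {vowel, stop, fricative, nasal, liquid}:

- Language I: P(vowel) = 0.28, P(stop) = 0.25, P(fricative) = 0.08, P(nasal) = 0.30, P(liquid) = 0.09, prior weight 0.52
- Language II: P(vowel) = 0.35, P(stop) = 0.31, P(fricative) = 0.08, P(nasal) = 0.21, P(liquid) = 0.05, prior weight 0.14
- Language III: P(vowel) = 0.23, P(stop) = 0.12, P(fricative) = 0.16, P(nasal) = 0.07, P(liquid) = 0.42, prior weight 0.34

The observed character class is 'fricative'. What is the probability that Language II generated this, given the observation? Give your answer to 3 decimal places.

Posterior ∝ prior × likelihood, so P(k | x) ∝ π_k f_k(x); normalise over all components.
Evaluate each component's likelihood at the observed value:
  p_I = P(fricative | comp) = 0.08
  p_II = P(fricative | comp) = 0.08
  p_III = P(fricative | comp) = 0.16
Weight by the priors:
  π_I·p_I = 0.52 × 0.08 = 0.0416
  π_II·p_II = 0.14 × 0.08 = 0.0112
  π_III·p_III = 0.34 × 0.16 = 0.0544
Normaliser: 0.0416 + 0.0112 + 0.0544 = 0.1072
So the posterior for Language II is 0.0112 / 0.1072 ≈ 0.104.

0.104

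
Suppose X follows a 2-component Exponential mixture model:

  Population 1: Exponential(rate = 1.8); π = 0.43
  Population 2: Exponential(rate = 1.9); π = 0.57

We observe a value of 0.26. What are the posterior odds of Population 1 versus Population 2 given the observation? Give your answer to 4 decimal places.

The posterior odds equal the prior odds times the likelihood ratio: (w_i/w_j)·(f_i(x)/f_j(x)).
Exponential densities:
  f_1 = 1.8·e^(−1.8·0.26) = 1.8·e^(−0.4680) = 1.12726
  f_2 = 1.9·e^(−1.9·0.26) = 1.9·e^(−0.4940) = 1.15934
Posterior odds = (w_1·f_1) / (w_2·f_2) = (0.43·1.12726) / (0.57·1.15934) = 0.48472 / 0.660826 ≈ 0.7335

0.7335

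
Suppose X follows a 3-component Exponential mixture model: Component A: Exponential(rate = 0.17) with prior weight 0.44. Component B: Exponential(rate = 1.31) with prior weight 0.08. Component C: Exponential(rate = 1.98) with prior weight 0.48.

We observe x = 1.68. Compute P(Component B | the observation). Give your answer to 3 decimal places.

0.114

The responsibility of component k is π_k f_k(x) divided by Σ_j π_j f_j(x).
Component likelihoods at x = 1.68:
  L_A = 0.17·e^(−0.17·1.68) = 0.17·e^(−0.2856) = 0.127766
  L_B = 1.31·e^(−1.31·1.68) = 1.31·e^(−2.2008) = 0.145036
  L_C = 1.98·e^(−1.98·1.68) = 1.98·e^(−3.3264) = 0.0711259
Prior × likelihood for each component:
  π_A·L_A = 0.44 × 0.127766 = 0.0562169
  π_B·L_B = 0.08 × 0.145036 = 0.0116029
  π_C·L_C = 0.48 × 0.0711259 = 0.0341405
Evidence: 0.0562169 + 0.0116029 + 0.0341405 = 0.10196
P(Component B | x) ≈ 0.114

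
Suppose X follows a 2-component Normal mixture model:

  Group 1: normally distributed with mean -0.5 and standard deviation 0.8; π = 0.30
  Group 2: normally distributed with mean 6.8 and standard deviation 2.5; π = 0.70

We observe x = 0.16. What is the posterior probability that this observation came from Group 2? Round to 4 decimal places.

By Bayes' theorem, P(k | x) = π_k f_k(x) / Σ_j π_j f_j(x).
Normal densities:
  p_1 = (1/(0.8·√(2π)))·exp(−(0.16−-0.5)²/(2·0.8²)) = 0.498678·exp(-0.34031) = 0.354833
  p_2 = (1/(2.5·√(2π)))·exp(−(0.16−6.8)²/(2·2.5²)) = 0.159577·exp(-3.52717) = 0.00468965
Multiply by the mixture weights:
  π_1·p_1 = 0.30 × 0.354833 = 0.10645
  π_2·p_2 = 0.70 × 0.00468965 = 0.00328276
Normaliser: 0.10645 + 0.00328276 = 0.109733
P(Group 2 | x) ≈ 0.0299

0.0299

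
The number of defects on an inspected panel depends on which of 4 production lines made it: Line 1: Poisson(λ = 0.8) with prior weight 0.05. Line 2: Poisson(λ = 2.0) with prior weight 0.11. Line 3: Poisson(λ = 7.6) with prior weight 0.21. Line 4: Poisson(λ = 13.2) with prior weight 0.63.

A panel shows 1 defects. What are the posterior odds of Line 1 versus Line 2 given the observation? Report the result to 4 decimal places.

Only the two components matter; the odds are (π_i f_i(x)) / (π_j f_j(x)).
Evaluate each component's likelihood at the observed value:
  p_1 = e^(−0.8)·0.8^1/1! = 0.359463
  p_2 = e^(−2.0)·2.0^1/1! = 0.270671
  p_3 = e^(−7.6)·7.6^1/1! = 0.00380343
  p_4 = e^(−13.2)·13.2^1/1! = 2.44279e-05
0.0179732 / 0.0297738 ≈ 0.6037

0.6037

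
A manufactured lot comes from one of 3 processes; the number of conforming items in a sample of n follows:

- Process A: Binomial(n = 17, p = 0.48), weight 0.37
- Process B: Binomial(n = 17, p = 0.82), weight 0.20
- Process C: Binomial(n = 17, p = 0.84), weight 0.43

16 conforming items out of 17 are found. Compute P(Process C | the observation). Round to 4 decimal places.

0.7373

The responsibility of component k is w_k f_k(x) divided by Σ_j w_j f_j(x).
Evaluate each component's likelihood at the observed value:
  L_A = 7.0196e-05
  L_B = 0.127862
  L_C = 0.167123
Prior × likelihood for each component:
  w_A·L_A = 0.37 × 7.0196e-05 = 2.59725e-05
  w_B·L_B = 0.20 × 0.127862 = 0.0255725
  w_C·L_C = 0.43 × 0.167123 = 0.0718631
Marginal: 2.59725e-05 + 0.0255725 + 0.0718631 = 0.0974616
P(Process C | the observation) ≈ 0.7373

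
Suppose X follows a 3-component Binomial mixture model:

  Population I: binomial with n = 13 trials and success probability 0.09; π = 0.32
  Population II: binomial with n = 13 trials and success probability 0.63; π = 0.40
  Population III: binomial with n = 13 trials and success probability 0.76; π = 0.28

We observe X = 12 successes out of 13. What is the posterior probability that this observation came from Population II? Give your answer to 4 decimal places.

Posterior ∝ prior × likelihood, so P(k | x) ∝ w_k f_k(x); normalise over all components.
Component likelihoods at x = 12 successes out of 13:
  L_I = C(13,12)·0.09^12·0.91^1 = 13·2.8243e-13·0.91 = 3.34114e-12
  L_II = C(13,12)·0.63^12·0.37^1 = 13·0.00390919·0.37 = 0.0188032
  L_III = C(13,12)·0.76^12·0.24^1 = 13·0.0371333·0.24 = 0.115856
Multiply by the mixture weights:
  w_I·L_I = 0.32 × 3.34114e-12 = 1.06917e-12
  w_II·L_II = 0.40 × 0.0188032 = 0.00752128
  w_III·L_III = 0.28 × 0.115856 = 0.0324396
Marginal: 1.06917e-12 + 0.00752128 + 0.0324396 = 0.0399609
Responsibility of Population II: 0.00752128 / 0.0399609 ≈ 0.1882

0.1882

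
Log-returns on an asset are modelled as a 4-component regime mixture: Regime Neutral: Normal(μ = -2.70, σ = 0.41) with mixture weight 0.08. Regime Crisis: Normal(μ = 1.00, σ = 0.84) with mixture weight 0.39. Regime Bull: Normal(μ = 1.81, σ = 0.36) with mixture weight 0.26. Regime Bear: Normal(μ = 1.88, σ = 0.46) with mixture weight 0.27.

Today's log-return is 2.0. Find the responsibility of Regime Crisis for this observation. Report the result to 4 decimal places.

0.1605

P(component k | x) = P(Z=k)·f_k(x) / marginal(x), where marginal(x) = Σ_j P(Z=j)·f_j(x).
Normal densities:
  f_Neutral = (1/(0.41·√(2π)))·exp(−(2.0−-2.70)²/(2·0.41²)) = 0.973030·exp(-65.70494) = 2.83684e-29
  f_Crisis = (1/(0.84·√(2π)))·exp(−(2.0−1.00)²/(2·0.84²)) = 0.474931·exp(-0.70862) = 0.23382
  f_Bull = (1/(0.36·√(2π)))·exp(−(2.0−1.81)²/(2·0.36²)) = 1.108173·exp(-0.13927) = 0.964098
  f_Bear = (1/(0.46·√(2π)))·exp(−(2.0−1.88)²/(2·0.46²)) = 0.867266·exp(-0.03403) = 0.838252
Prior × likelihood for each component:
  P(Z=Neutral)·f_Neutral = 0.08 × 2.83684e-29 = 2.26947e-30
  P(Z=Crisis)·f_Crisis = 0.39 × 0.23382 = 0.09119
  P(Z=Bull)·f_Bull = 0.26 × 0.964098 = 0.250666
  P(Z=Bear)·f_Bear = 0.27 × 0.838252 = 0.226328
Sum: 2.26947e-30 + 0.09119 + 0.250666 + 0.226328 = 0.568184
P(Regime Crisis | 2.0) ≈ 0.1605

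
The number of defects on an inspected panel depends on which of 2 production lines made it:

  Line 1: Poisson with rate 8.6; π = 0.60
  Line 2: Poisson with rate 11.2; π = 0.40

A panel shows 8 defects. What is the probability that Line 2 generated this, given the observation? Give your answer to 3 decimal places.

0.291

P(component k | x) = w_k·f_k(x) / marginal(x), where marginal(x) = Σ_j w_j·f_j(x).
Evaluate each component's likelihood at the observed value:
  p_1 = 0.136626
  p_2 = 0.0839703
Prior × likelihood for each component:
  w_1·p_1 = 0.60 × 0.136626 = 0.0819758
  w_2·p_2 = 0.40 × 0.0839703 = 0.0335881
Sum: 0.0819758 + 0.0335881 = 0.115564
Responsibility of Line 2: 0.0335881 / 0.115564 ≈ 0.291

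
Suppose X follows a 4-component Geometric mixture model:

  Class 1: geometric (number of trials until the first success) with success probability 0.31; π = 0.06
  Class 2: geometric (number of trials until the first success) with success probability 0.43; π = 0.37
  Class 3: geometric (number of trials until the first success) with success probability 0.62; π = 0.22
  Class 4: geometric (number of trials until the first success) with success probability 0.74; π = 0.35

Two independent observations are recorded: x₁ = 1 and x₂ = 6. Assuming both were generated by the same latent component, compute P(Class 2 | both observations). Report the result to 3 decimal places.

The responsibility of component k is π_k f_k(x) divided by Σ_j π_j f_j(x).
Since both observations come from the same component, the likelihood for component k is f_k(x₁)·f_k(x₂).
  f_1 = [0.31·(1−0.31)^0 = 0.31·1 = 0.31] × [0.048485] = 0.0150303
  f_2 = [0.43·(1−0.43)^0 = 0.43·1 = 0.43] × [0.0258728] = 0.0111253
  f_3 = [0.62·(1−0.62)^0 = 0.62·1 = 0.62] × [0.00491258] = 0.0030458
  f_4 = [0.74·(1−0.74)^0 = 0.74·1 = 0.74] × [0.000879222] = 0.000650624
Multiply by the mixture weights:
  π_1·f_1 = 0.06 × 0.0150303 = 0.00090182
  π_2·f_2 = 0.37 × 0.0111253 = 0.00411636
  π_3·f_3 = 0.22 × 0.0030458 = 0.000670076
  π_4·f_4 = 0.35 × 0.000650624 = 0.000227718
Marginal: 0.00090182 + 0.00411636 + 0.000670076 + 0.000227718 = 0.00591597
Responsibility of Class 2: 0.00411636 / 0.00591597 ≈ 0.696

0.696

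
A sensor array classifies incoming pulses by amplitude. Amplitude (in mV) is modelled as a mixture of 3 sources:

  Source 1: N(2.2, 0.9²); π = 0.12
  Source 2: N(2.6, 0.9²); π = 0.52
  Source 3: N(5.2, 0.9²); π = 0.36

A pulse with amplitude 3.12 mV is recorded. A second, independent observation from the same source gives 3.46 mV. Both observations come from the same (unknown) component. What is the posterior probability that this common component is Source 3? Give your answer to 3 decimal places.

The responsibility of component k is P(Z=k) f_k(x) divided by Σ_j P(Z=j) f_j(x).
Since both observations come from the same component, the likelihood for component k is f_k(x₁)·f_k(x₂).
  L_1 = [(1/(0.9·√(2π)))·exp(−(3.12−2.2)²/(2·0.9²)) = 0.443269·exp(-0.52247) = 0.262883] × [0.166364] = 0.0437342
  L_2 = [(1/(0.9·√(2π)))·exp(−(3.12−2.6)²/(2·0.9²)) = 0.443269·exp(-0.16691) = 0.375127] × [0.280798] = 0.105335
  L_3 = [(1/(0.9·√(2π)))·exp(−(3.12−5.2)²/(2·0.9²)) = 0.443269·exp(-2.67062) = 0.0306784] × [0.0683942] = 0.00209823
Multiply by the mixture weights:
  P(Z=1)·L_1 = 0.12 × 0.0437342 = 0.0052481
  P(Z=2)·L_2 = 0.52 × 0.105335 = 0.054774
  P(Z=3)·L_3 = 0.36 × 0.00209823 = 0.000755362
Evidence: 0.0052481 + 0.054774 + 0.000755362 = 0.0607775
Responsibility of Source 3: 0.000755362 / 0.0607775 ≈ 0.012

0.012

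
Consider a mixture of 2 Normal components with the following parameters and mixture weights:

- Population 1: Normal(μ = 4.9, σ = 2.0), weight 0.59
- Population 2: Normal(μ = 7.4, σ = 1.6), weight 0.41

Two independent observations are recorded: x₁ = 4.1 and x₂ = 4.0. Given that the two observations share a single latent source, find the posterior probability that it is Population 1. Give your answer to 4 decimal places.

Apply Bayes' rule: the posterior for each component is proportional to its prior times its likelihood at x.
Since both observations come from the same component, the likelihood for component k is f_k(x₁)·f_k(x₂).
  f_1 = [(1/(2.0·√(2π)))·exp(−(4.1−4.9)²/(2·2.0²)) = 0.199471·exp(-0.08000) = 0.184135] × [0.180263] = 0.0331928
  f_2 = [(1/(1.6·√(2π)))·exp(−(4.1−7.4)²/(2·1.6²)) = 0.249339·exp(-2.12695) = 0.0297212] × [0.0260756] = 0.000774998
Multiply by the mixture weights:
  w_1·f_1 = 0.59 × 0.0331928 = 0.0195838
  w_2·f_2 = 0.41 × 0.000774998 = 0.000317749
Normaliser: 0.0195838 + 0.000317749 = 0.0199015
So the posterior for Population 1 is 0.0195838 / 0.0199015 ≈ 0.9840.

0.9840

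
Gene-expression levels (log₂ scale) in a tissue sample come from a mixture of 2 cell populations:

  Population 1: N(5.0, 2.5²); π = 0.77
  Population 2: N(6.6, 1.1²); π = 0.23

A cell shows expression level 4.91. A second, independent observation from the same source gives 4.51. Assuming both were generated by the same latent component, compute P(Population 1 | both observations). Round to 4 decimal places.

0.9263

Apply Bayes' rule: the posterior for each component is proportional to its prior times its likelihood at x.
Since both observations come from the same component, the likelihood for component k is f_k(x₁)·f_k(x₂).
  L_1 = [0.159474] × [0.156541] = 0.0249641
  L_2 = [0.111419] × [0.0596507] = 0.00664624
Weight by the priors:
  π_1·L_1 = 0.77 × 0.0249641 = 0.0192224
  π_2·L_2 = 0.23 × 0.00664624 = 0.00152864
Normaliser: 0.0192224 + 0.00152864 = 0.020751
So the posterior for Population 1 is 0.0192224 / 0.020751 ≈ 0.9263.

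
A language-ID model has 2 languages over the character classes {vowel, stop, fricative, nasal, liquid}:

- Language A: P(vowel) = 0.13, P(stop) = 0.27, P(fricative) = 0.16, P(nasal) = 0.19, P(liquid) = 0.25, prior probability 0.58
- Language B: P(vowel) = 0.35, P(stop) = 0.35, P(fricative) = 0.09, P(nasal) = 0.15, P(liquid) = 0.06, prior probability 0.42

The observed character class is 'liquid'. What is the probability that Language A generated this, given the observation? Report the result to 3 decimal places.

By Bayes' theorem, P(k | x) = π_k f_k(x) / Σ_j π_j f_j(x).
Categorical probabilities:
  L_A = P(liquid | comp) = 0.25
  L_B = P(liquid | comp) = 0.06
Unnormalised posteriors:
  π_A·L_A = 0.58 × 0.25 = 0.145
  π_B·L_B = 0.42 × 0.06 = 0.0252
Denominator: 0.145 + 0.0252 = 0.1702
So the posterior for Language A is 0.145 / 0.1702 ≈ 0.852.

0.852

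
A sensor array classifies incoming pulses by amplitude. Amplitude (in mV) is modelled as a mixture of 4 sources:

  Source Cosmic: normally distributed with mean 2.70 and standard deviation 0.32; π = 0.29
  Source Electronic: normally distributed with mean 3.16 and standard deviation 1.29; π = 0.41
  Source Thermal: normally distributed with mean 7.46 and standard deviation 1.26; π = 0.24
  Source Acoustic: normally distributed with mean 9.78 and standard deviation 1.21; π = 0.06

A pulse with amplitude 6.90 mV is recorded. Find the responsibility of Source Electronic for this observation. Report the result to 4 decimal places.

0.0264

The responsibility of component k is π_k f_k(x) divided by Σ_j π_j f_j(x).
Normal densities:
  f_Cosmic = (1/(0.32·√(2π)))·exp(−(6.90−2.70)²/(2·0.32²)) = 1.246695·exp(-86.13281) = 4.88377e-38
  f_Electronic = (1/(1.29·√(2π)))·exp(−(6.90−3.16)²/(2·1.29²)) = 0.309258·exp(-4.20275) = 0.00462475
  f_Thermal = (1/(1.26·√(2π)))·exp(−(6.90−7.46)²/(2·1.26²)) = 0.316621·exp(-0.09877) = 0.286844
  f_Acoustic = (1/(1.21·√(2π)))·exp(−(6.90−9.78)²/(2·1.21²)) = 0.329704·exp(-2.83259) = 0.0194064
Weight by the priors:
  π_Cosmic·f_Cosmic = 0.29 × 4.88377e-38 = 1.41629e-38
  π_Electronic·f_Electronic = 0.41 × 0.00462475 = 0.00189615
  π_Thermal·f_Thermal = 0.24 × 0.286844 = 0.0688426
  π_Acoustic·f_Acoustic = 0.06 × 0.0194064 = 0.00116438
Evidence: 1.41629e-38 + 0.00189615 + 0.0688426 + 0.00116438 = 0.0719032
P(Source Electronic | the observation) = 0.00189615 / 0.0719032 ≈ 0.0264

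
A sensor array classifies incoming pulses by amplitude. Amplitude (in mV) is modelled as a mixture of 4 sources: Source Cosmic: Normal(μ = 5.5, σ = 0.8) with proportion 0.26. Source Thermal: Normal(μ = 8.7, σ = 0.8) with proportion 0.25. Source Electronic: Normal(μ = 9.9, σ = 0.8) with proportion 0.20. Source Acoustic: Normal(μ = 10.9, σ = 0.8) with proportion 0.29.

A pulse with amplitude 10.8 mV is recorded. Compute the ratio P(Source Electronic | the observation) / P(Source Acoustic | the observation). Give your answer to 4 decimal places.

The posterior odds equal the prior odds times the likelihood ratio: (w_i/w_j)·(f_i(x)/f_j(x)).
Evaluate each component's likelihood at the observed value:
  f_Cosmic = (1/(0.8·√(2π)))·exp(−(10.8−5.5)²/(2·0.8²)) = 0.498678·exp(-21.94531) = 1.46924e-10
  f_Thermal = (1/(0.8·√(2π)))·exp(−(10.8−8.7)²/(2·0.8²)) = 0.498678·exp(-3.44531) = 0.0159052
  f_Electronic = (1/(0.8·√(2π)))·exp(−(10.8−9.9)²/(2·0.8²)) = 0.498678·exp(-0.63281) = 0.264846
  f_Acoustic = (1/(0.8·√(2π)))·exp(−(10.8−10.9)²/(2·0.8²)) = 0.498678·exp(-0.00781) = 0.494797
0.0529692 / 0.143491 ≈ 0.3691

0.3691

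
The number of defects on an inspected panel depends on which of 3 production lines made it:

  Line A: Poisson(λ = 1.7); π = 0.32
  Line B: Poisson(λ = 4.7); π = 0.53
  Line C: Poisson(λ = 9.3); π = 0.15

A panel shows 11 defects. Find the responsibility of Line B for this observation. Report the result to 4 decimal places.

0.1618

The responsibility of component k is π_k f_k(x) divided by Σ_j π_j f_j(x).
Poisson probabilities:
  p_A = e^(−1.7)·1.7^11/11! = 1.56849e-06
  p_B = e^(−4.7)·4.7^11/11! = 0.00563296
  p_C = e^(−9.3)·9.3^11/11! = 0.10309
Multiply by the mixture weights:
  π_A·p_A = 0.32 × 1.56849e-06 = 5.01917e-07
  π_B·p_B = 0.53 × 0.00563296 = 0.00298547
  π_C·p_C = 0.15 × 0.10309 = 0.0154636
Denominator: 5.01917e-07 + 0.00298547 + 0.0154636 = 0.0184495
P(Line B | the observation) ≈ 0.1618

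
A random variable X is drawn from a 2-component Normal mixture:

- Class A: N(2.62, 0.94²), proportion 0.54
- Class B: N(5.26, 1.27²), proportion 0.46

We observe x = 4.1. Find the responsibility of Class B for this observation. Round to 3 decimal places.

By Bayes' theorem, P(k | x) = π_k f_k(x) / Σ_j π_j f_j(x).
Component likelihoods at x = 4.1:
  p_A = 0.122881
  p_B = 0.206988
Weight by the priors:
  π_A·p_A = 0.54 × 0.122881 = 0.0663558
  π_B·p_B = 0.46 × 0.206988 = 0.0952147
Sum: 0.0663558 + 0.0952147 = 0.16157
So the posterior for Class B is 0.0952147 / 0.16157 ≈ 0.589.

0.589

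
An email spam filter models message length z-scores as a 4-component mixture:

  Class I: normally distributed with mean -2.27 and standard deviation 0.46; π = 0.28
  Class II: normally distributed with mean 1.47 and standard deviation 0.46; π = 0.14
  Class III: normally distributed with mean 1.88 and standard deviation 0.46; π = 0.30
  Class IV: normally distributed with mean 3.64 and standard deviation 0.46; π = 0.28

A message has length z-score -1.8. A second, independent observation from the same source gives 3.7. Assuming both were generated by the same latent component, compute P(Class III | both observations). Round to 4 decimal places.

0.1143

By Bayes' theorem, P(k | x) = P(Z=k) f_k(x) / Σ_j P(Z=j) f_j(x).
Since both observations come from the same component, the likelihood for component k is f_k(x₁)·f_k(x₂).
  f_I = [(1/(0.46·√(2π)))·exp(−(-1.8−-2.27)²/(2·0.46²)) = 0.867266·exp(-0.52198) = 0.51459] × [2.30622e-37] = 1.18676e-37
  f_II = [(1/(0.46·√(2π)))·exp(−(-1.8−1.47)²/(2·0.46²)) = 0.867266·exp(-25.26678) = 9.22424e-12] × [6.83729e-06] = 6.30688e-17
  f_III = [(1/(0.46·√(2π)))·exp(−(-1.8−1.88)²/(2·0.46²)) = 0.867266·exp(-32.00000) = 1.09832e-14] × [0.000345872] = 3.79878e-18
  f_IV = [(1/(0.46·√(2π)))·exp(−(-1.8−3.64)²/(2·0.46²)) = 0.867266·exp(-69.92817) = 3.70455e-31] × [0.85992] = 3.18562e-31
Multiply by the mixture weights:
  P(Z=I)·f_I = 0.28 × 1.18676e-37 = 3.32292e-38
  P(Z=II)·f_II = 0.14 × 6.30688e-17 = 8.82963e-18
  P(Z=III)·f_III = 0.30 × 3.79878e-18 = 1.13963e-18
  P(Z=IV)·f_IV = 0.28 × 3.18562e-31 = 8.91972e-32
Denominator: 3.32292e-38 + 8.82963e-18 + 1.13963e-18 + 8.91972e-32 = 9.96927e-18
P(Class III | data) = 1.13963e-18 / 9.96927e-18 ≈ 0.1143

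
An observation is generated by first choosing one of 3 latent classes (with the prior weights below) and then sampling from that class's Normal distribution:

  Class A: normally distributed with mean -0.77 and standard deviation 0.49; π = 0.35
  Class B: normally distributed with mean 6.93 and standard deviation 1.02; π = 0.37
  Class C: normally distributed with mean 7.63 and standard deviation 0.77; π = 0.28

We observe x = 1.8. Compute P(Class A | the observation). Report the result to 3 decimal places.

Posterior ∝ prior × likelihood, so P(k | x) ∝ P(Z=k) f_k(x); normalise over all components.
Component likelihoods at x = 1.8:
  f_A = 8.65407e-07
  f_B = 1.25769e-06
  f_C = 1.84553e-13
Multiply by the mixture weights:
  P(Z=A)·f_A = 0.35 × 8.65407e-07 = 3.02892e-07
  P(Z=B)·f_B = 0.37 × 1.25769e-06 = 4.65346e-07
  P(Z=C)·f_C = 0.28 × 1.84553e-13 = 5.16749e-14
Marginal: 3.02892e-07 + 4.65346e-07 + 5.16749e-14 = 7.68238e-07
P(Class A | 1.8) ≈ 0.394

0.394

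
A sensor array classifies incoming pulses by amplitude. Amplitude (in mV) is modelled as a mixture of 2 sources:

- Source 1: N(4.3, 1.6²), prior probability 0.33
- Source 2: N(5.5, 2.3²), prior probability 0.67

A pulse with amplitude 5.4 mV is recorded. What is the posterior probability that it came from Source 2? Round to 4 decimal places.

Posterior ∝ prior × likelihood, so P(k | x) ∝ w_k f_k(x); normalise over all components.
Normal densities:
  p_1 = 0.196858
  p_2 = 0.173289
Multiply by the mixture weights:
  w_1·p_1 = 0.33 × 0.196858 = 0.0649633
  w_2·p_2 = 0.67 × 0.173289 = 0.116104
Marginal: 0.0649633 + 0.116104 = 0.181067
So the posterior for Source 2 is 0.116104 / 0.181067 ≈ 0.6412.

0.6412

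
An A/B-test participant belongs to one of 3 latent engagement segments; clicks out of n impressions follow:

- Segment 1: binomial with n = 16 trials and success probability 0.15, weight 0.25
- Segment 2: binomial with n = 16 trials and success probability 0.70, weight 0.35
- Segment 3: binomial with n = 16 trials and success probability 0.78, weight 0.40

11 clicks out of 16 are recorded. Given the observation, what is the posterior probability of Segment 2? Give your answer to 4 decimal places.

By Bayes' theorem, P(k | x) = π_k f_k(x) / Σ_j π_j f_j(x).
Component likelihoods at x = 11 clicks out of 16:
  f_1 = C(16,11)·0.15^11·0.85^5 = 4368·8.64976e-10·0.443705 = 1.67641e-06
  f_2 = C(16,11)·0.70^11·0.30^5 = 4368·0.0197733·0.00243 = 0.209878
  f_3 = C(16,11)·0.78^11·0.22^5 = 4368·0.0650191·0.000515363 = 0.146365
Multiply by the mixture weights:
  π_1·f_1 = 0.25 × 1.67641e-06 = 4.19103e-07
  π_2·f_2 = 0.35 × 0.209878 = 0.0734574
  π_3·f_3 = 0.40 × 0.146365 = 0.0585459
Evidence: 4.19103e-07 + 0.0734574 + 0.0585459 = 0.132004
P(Segment 2 | data) = 0.0734574 / 0.132004 ≈ 0.5565

0.5565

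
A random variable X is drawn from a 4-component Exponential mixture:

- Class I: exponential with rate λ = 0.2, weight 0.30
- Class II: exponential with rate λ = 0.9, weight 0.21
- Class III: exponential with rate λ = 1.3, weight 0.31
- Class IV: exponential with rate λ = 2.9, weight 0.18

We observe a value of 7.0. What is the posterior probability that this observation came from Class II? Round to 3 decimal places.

Apply Bayes' rule: the posterior for each component is proportional to its prior times its likelihood at x.
Component likelihoods at x = 7.0:
  L_I = 0.2·e^(−0.2·7.0) = 0.2·e^(−1.4000) = 0.0493194
  L_II = 0.9·e^(−0.9·7.0) = 0.9·e^(−6.3000) = 0.00165267
  L_III = 1.3·e^(−1.3·7.0) = 1.3·e^(−9.1000) = 0.000145166
  L_IV = 2.9·e^(−2.9·7.0) = 2.9·e^(−20.3000) = 4.42813e-09
Multiply by the mixture weights:
  π_I·L_I = 0.30 × 0.0493194 = 0.0147958
  π_II·L_II = 0.21 × 0.00165267 = 0.000347062
  π_III·L_III = 0.31 × 0.000145166 = 4.50013e-05
  π_IV·L_IV = 0.18 × 4.42813e-09 = 7.97063e-10
Normaliser: 0.0147958 + 0.000347062 + 4.50013e-05 + 7.97063e-10 = 0.0151879
P(Class II | 7.0) = 0.000347062 / 0.0151879 ≈ 0.023

0.023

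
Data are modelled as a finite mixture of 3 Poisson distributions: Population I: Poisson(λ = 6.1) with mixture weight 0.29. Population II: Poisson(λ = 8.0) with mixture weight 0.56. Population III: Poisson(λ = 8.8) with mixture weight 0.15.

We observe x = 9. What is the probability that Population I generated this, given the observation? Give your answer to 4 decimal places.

The responsibility of component k is P(Z=k) f_k(x) divided by Σ_j P(Z=j) f_j(x).
Component likelihoods at x = 9:
  f_I = 0.0722785
  f_II = 0.124077
  f_III = 0.131459
Prior × likelihood for each component:
  P(Z=I)·f_I = 0.29 × 0.0722785 = 0.0209608
  P(Z=II)·f_II = 0.56 × 0.124077 = 0.0694831
  P(Z=III)·f_III = 0.15 × 0.131459 = 0.0197188
Sum: 0.0209608 + 0.0694831 + 0.0197188 = 0.110163
Responsibility of Population I: 0.0209608 / 0.110163 ≈ 0.1903

0.1903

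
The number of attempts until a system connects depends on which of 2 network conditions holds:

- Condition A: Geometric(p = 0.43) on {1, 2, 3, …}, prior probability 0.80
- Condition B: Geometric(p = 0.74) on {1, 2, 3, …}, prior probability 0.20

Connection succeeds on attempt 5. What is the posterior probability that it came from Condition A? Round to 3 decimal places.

0.982

P(component k | x) = P(Z=k)·f_k(x) / marginal(x), where marginal(x) = Σ_j P(Z=j)·f_j(x).
Component likelihoods at x = 5:
  p_A = 0.0453908
  p_B = 0.00338162
Unnormalised posteriors:
  P(Z=A)·p_A = 0.80 × 0.0453908 = 0.0363126
  P(Z=B)·p_B = 0.20 × 0.00338162 = 0.000676324
Normaliser: 0.0363126 + 0.000676324 = 0.036989
P(Condition A | 5) ≈ 0.982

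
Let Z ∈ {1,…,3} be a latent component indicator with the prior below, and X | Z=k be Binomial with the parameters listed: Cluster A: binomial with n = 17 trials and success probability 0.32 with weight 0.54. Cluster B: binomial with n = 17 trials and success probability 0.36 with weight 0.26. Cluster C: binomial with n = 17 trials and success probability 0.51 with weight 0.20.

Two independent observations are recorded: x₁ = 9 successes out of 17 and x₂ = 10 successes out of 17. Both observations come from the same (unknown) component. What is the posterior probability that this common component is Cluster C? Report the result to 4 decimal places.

The responsibility of component k is π_k f_k(x) divided by Σ_j π_j f_j(x).
Since both observations come from the same component, the likelihood for component k is f_k(x₁)·f_k(x₂).
  f_A = [C(17,9)·0.32^9·0.68^8 = 24310·3.51844e-05·0.0457163 = 0.0391026] × [0.014721] = 0.00057563
  f_B = [C(17,9)·0.36^9·0.64^8 = 24310·0.00010156·0.0281475 = 0.069494] × [0.0312723] = 0.00217324
  f_C = [C(17,9)·0.51^9·0.49^8 = 24310·0.00233417·0.00332329 = 0.188575] × [0.157018] = 0.0296097
Unnormalised posteriors:
  π_A·f_A = 0.54 × 0.00057563 = 0.00031084
  π_B·f_B = 0.26 × 0.00217324 = 0.000565042
  π_C·f_C = 0.20 × 0.0296097 = 0.00592195
Marginal: 0.00031084 + 0.000565042 + 0.00592195 = 0.00679783
P(Cluster C | x₁,x₂) ≈ 0.8712

0.8712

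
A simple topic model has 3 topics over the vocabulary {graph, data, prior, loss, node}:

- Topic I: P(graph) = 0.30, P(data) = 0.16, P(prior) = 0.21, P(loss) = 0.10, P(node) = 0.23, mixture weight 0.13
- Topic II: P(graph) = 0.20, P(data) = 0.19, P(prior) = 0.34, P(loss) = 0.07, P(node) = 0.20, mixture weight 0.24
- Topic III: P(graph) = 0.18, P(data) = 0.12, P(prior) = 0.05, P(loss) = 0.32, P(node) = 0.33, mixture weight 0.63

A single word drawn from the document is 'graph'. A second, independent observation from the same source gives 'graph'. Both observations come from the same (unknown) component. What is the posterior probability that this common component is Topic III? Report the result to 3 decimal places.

Posterior ∝ prior × likelihood, so P(k | x) ∝ π_k f_k(x); normalise over all components.
Since both observations come from the same component, the likelihood for component k is f_k(x₁)·f_k(x₂).
  f_I = [P(graph | comp) = 0.30] × [0.3] = 0.09
  f_II = [P(graph | comp) = 0.20] × [0.2] = 0.04
  f_III = [P(graph | comp) = 0.18] × [0.18] = 0.0324
Weight by the priors:
  π_I·f_I = 0.13 × 0.09 = 0.0117
  π_II·f_II = 0.24 × 0.04 = 0.0096
  π_III·f_III = 0.63 × 0.0324 = 0.020412
Normaliser: 0.0117 + 0.0096 + 0.020412 = 0.041712
Responsibility of Topic III: 0.020412 / 0.041712 ≈ 0.489

0.489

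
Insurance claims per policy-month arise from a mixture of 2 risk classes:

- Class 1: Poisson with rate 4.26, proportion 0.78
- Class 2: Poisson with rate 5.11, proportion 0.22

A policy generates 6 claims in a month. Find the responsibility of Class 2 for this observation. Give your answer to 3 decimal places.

0.264

The responsibility of component k is P(Z=k) f_k(x) divided by Σ_j P(Z=j) f_j(x).
Poisson probabilities:
  L_1 = e^(−4.26)·4.26^6/6! = 0.117228
  L_2 = e^(−5.11)·5.11^6/6! = 0.149262
Weight by the priors:
  P(Z=1)·L_1 = 0.78 × 0.117228 = 0.0914377
  P(Z=2)·L_2 = 0.22 × 0.149262 = 0.0328376
Normaliser: 0.0914377 + 0.0328376 = 0.124275
Responsibility of Class 2: 0.0328376 / 0.124275 ≈ 0.264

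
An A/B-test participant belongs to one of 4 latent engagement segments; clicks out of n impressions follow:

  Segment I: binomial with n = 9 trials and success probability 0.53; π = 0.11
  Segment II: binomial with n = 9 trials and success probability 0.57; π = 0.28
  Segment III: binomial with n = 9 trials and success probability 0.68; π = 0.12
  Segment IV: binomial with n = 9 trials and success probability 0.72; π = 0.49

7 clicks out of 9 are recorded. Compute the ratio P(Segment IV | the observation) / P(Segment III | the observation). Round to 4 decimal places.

4.6644

The posterior odds equal the prior odds times the likelihood ratio: (w_i/w_j)·(f_i(x)/f_j(x)).
Binomial probabilities:
  L_I = C(9,7)·0.53^7·0.47^2 = 36·0.0117471·0.2209 = 0.0934177
  L_II = C(9,7)·0.57^7·0.43^2 = 36·0.019549·0.1849 = 0.130126
  L_III = C(9,7)·0.68^7·0.32^2 = 36·0.0672299·0.1024 = 0.247836
  L_IV = C(9,7)·0.72^7·0.28^2 = 36·0.100306·0.0784 = 0.283104
Odds = (0.49/0.12) × (0.283104/0.247836) = 4.08333 × 1.1423 ≈ 4.6644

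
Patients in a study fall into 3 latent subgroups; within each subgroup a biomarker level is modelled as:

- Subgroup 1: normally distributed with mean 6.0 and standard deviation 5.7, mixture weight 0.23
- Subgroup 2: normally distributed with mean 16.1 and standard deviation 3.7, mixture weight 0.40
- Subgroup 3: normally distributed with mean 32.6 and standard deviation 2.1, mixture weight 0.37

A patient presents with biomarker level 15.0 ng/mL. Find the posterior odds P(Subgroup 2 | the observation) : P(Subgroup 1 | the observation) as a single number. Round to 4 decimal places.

Only the two components matter; the odds are (w_i f_i(x)) / (w_j f_j(x)).
Evaluate each component's likelihood at the observed value:
  L_1 = (1/(5.7·√(2π)))·exp(−(15.0−6.0)²/(2·5.7²)) = 0.069990·exp(-1.24654) = 0.020122
  L_2 = (1/(3.7·√(2π)))·exp(−(15.0−16.1)²/(2·3.7²)) = 0.107822·exp(-0.04419) = 0.103161
  L_3 = (1/(2.1·√(2π)))·exp(−(15.0−32.6)²/(2·2.1²)) = 0.189973·exp(-35.12018) = 1.06216e-16
Posterior odds = (w_2·L_2) / (w_1·L_1) = (0.40·0.103161) / (0.23·0.020122) = 0.0412644 / 0.00462806 ≈ 8.9161

8.9161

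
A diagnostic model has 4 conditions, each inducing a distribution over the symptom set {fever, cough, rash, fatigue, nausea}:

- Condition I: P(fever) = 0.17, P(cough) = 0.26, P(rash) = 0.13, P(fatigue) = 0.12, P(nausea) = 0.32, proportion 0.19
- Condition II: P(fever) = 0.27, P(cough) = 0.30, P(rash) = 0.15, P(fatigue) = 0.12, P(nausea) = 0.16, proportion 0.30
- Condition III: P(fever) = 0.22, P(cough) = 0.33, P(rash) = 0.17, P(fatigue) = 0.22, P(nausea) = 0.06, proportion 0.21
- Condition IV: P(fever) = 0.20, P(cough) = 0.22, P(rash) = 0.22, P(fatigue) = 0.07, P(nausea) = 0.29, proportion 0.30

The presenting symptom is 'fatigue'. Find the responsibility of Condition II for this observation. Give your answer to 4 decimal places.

0.2857

P(component k | x) = w_k·f_k(x) / marginal(x), where marginal(x) = Σ_j w_j·f_j(x).
Evaluate each component's likelihood at the observed value:
  p_I = P(fatigue | comp) = 0.12
  p_II = P(fatigue | comp) = 0.12
  p_III = P(fatigue | comp) = 0.22
  p_IV = P(fatigue | comp) = 0.07
Prior × likelihood for each component:
  w_I·p_I = 0.19 × 0.12 = 0.0228
  w_II·p_II = 0.30 × 0.12 = 0.036
  w_III·p_III = 0.21 × 0.22 = 0.0462
  w_IV·p_IV = 0.30 × 0.07 = 0.021
Sum: 0.0228 + 0.036 + 0.0462 + 0.021 = 0.126
So the posterior for Condition II is 0.036 / 0.126 ≈ 0.2857.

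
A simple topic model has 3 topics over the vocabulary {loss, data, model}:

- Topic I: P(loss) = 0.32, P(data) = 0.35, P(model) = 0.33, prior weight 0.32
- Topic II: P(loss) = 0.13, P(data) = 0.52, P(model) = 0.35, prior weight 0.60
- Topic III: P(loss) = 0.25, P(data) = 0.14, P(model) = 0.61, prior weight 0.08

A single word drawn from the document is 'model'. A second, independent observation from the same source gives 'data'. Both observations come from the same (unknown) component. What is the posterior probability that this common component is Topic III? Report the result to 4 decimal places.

The responsibility of component k is P(Z=k) f_k(x) divided by Σ_j P(Z=j) f_j(x).
Since both observations come from the same component, the likelihood for component k is f_k(x₁)·f_k(x₂).
  f_I = [0.33] × [0.35] = 0.1155
  f_II = [0.35] × [0.52] = 0.182
  f_III = [0.61] × [0.14] = 0.0854
Prior × likelihood for each component:
  P(Z=I)·f_I = 0.32 × 0.1155 = 0.03696
  P(Z=II)·f_II = 0.60 × 0.182 = 0.1092
  P(Z=III)·f_III = 0.08 × 0.0854 = 0.006832
Sum: 0.03696 + 0.1092 + 0.006832 = 0.152992
So the posterior for Topic III is 0.006832 / 0.152992 ≈ 0.0447.

0.0447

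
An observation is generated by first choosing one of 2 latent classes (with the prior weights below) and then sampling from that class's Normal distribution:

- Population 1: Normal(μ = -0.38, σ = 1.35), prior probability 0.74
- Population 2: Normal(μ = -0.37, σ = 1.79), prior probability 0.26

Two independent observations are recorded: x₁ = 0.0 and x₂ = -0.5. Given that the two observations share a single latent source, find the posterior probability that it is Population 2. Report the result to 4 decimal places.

Apply Bayes' rule: the posterior for each component is proportional to its prior times its likelihood at x.
Since both observations come from the same component, the likelihood for component k is f_k(x₁)·f_k(x₂).
  L_1 = [(1/(1.35·√(2π)))·exp(−(0.0−-0.38)²/(2·1.35²)) = 0.295513·exp(-0.03962) = 0.284035] × [0.294348] = 0.0836049
  L_2 = [(1/(1.79·√(2π)))·exp(−(0.0−-0.37)²/(2·1.79²)) = 0.222873·exp(-0.02136) = 0.218162] × [0.222286] = 0.0484943
Prior × likelihood for each component:
  π_1·L_1 = 0.74 × 0.0836049 = 0.0618676
  π_2·L_2 = 0.26 × 0.0484943 = 0.0126085
Sum: 0.0618676 + 0.0126085 = 0.0744762
So the posterior for Population 2 is 0.0126085 / 0.0744762 ≈ 0.1693.

0.1693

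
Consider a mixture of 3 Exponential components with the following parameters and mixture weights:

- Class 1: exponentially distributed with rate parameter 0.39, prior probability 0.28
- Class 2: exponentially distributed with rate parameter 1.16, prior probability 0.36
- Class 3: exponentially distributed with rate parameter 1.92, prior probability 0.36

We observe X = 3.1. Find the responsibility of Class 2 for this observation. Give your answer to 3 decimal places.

0.250

P(component k | x) = π_k·f_k(x) / marginal(x), where marginal(x) = Σ_j π_j·f_j(x).
Evaluate each component's likelihood at the observed value:
  L_1 = 0.116413
  L_2 = 0.0318226
  L_3 = 0.00499322
Multiply by the mixture weights:
  π_1·L_1 = 0.28 × 0.116413 = 0.0325957
  π_2·L_2 = 0.36 × 0.0318226 = 0.0114561
  π_3·L_3 = 0.36 × 0.00499322 = 0.00179756
Denominator: 0.0325957 + 0.0114561 + 0.00179756 = 0.0458494
P(Class 2 | 3.1) = 0.0114561 / 0.0458494 ≈ 0.250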